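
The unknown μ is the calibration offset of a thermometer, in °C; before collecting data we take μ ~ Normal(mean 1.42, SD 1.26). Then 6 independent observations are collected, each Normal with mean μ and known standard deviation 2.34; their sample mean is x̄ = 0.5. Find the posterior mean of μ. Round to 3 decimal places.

With known σ, the Normal prior is conjugate. Weight on the data is w = (n/σ²)/(n/σ² + 1/τ₀²) = 1.09577/(1.09577+0.629882) = 0.63499.
Posterior mean = w·x̄ + (1−w)·μ₀ = 0.63499·0.5 + 0.36501·1.42 = 0.836.

Posterior mean ≈ 0.836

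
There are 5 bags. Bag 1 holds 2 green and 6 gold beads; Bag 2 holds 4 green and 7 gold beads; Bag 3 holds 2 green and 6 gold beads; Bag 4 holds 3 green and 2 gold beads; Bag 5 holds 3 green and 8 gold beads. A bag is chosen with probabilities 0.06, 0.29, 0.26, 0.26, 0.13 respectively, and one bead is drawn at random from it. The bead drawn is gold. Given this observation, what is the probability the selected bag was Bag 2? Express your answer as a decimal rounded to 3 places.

P(gold|Bag 1) = 0.75; P(gold|Bag 2) = 0.6364; P(gold|Bag 3) = 0.75; P(gold|Bag 4) = 0.4; P(gold|Bag 5) = 0.7273.
Prior × likelihood for each source: 0.06·0.75=0.04500, 0.29·0.6364=0.1845, 0.26·0.75=0.1950, 0.26·0.4=0.1040, 0.13·0.7273=0.09455. Summing gives P(gold) = 0.62309.
P(Bag 2 | gold) = 0.1845 / 0.62309 = 0.296.

Posterior probability ≈ 0.296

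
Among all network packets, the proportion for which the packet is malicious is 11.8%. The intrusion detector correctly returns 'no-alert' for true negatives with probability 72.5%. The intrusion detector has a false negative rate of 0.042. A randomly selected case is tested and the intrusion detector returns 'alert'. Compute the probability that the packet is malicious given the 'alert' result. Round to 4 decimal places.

P(H | E) ≈ 0.3179

Write H for 'the packet is malicious'. Prior odds H:¬H = 0.118/0.882 = 0.13379. For the 'alert' outcome, the likelihood ratio is 0.958/0.275 = 3.4836.
Posterior odds = 0.13379 × 3.4836 = 0.46606, so P(H|E) = 0.46606/(1+0.46606) = 0.3179.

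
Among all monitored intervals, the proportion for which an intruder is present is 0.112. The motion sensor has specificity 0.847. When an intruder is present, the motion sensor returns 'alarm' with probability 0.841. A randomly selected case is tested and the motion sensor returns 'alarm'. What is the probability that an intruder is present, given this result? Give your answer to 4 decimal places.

P(H | E) ≈ 0.4094

Let H be the event that an intruder is present. P(H) = 0.112, so P(¬H) = 0.888. With E the 'alarm' result, P(E|H) = 0.841 and P(E|¬H) = 0.153.
P(E) = 0.841·0.112 + 0.153·0.888 = 0.094192 + 0.13586 = 0.23006.
By Bayes' theorem, P(H|E) = 0.094192 / 0.23006 = 0.4094.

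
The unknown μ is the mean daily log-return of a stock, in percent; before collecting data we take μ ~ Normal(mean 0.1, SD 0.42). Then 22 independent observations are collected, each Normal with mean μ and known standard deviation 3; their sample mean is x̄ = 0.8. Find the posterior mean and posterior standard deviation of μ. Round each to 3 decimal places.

Prior precision 1/τ₀² = 1/0.42² = 5.66893; data precision n/σ² = 22/3² = 2.44444.
Posterior precision = 5.66893 + 2.44444 = 8.11338, giving posterior SD = 1/√8.11338 = 0.351.
Posterior mean = (5.66893·0.1 + 2.44444·0.8) / 8.11338 = 0.311.

Posterior mean ≈ 0.311; posterior SD ≈ 0.351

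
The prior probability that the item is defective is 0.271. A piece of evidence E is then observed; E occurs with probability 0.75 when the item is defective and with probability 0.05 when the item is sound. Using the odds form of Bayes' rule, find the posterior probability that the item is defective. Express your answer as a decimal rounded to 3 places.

Prior odds = 0.271/(1−0.271) = 0.37174.
Likelihood ratio for E = 0.75/0.05 = 15.000.
Posterior odds = prior odds × LR = 5.5761.
Posterior probability = odds/(1+odds) = 5.5761/6.5761 = 0.848.

Posterior probability ≈ 0.848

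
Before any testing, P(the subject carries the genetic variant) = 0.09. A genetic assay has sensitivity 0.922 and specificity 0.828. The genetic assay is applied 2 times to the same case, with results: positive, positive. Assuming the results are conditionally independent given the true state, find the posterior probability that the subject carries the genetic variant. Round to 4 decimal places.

Posterior P(H) ≈ 0.7397

Let H be the event that the subject carries the genetic variant; start with P(H) = 0.09. P('positive'|H) = 0.922, P('positive'|¬H) = 0.172.
Update on result 1 ('positive'): P(H) ← 0.922·0.0900 / (0.922·0.0900 + 0.172·0.9100) = 0.082980/0.23950 = 0.3465.
Update on result 2 ('positive'): P(H) ← 0.922·0.3465 / (0.922·0.3465 + 0.172·0.6535) = 0.31945/0.43185 = 0.7397.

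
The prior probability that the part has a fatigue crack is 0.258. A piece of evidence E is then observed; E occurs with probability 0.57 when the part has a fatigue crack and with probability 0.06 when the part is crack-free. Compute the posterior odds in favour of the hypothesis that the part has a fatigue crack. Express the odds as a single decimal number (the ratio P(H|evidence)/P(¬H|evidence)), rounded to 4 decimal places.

Prior odds = 0.258/(1−0.258) = 0.34771.
Likelihood ratio for E = 0.57/0.06 = 9.5000.
Posterior odds = prior odds × LR = 3.3032.

Posterior odds ≈ 3.3032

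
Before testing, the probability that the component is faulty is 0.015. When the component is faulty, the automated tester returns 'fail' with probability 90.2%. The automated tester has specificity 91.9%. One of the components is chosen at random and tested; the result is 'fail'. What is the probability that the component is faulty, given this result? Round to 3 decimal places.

Write H for 'the component is faulty'. Prior odds H:¬H = 0.015/0.985 = 0.015228. For the 'fail' outcome, the likelihood ratio is 0.902/0.081 = 11.136.
Posterior odds = 0.015228 × 11.136 = 0.16958, so P(H|E) = 0.16958/(1+0.16958) = 0.145.

P(H | E) ≈ 0.145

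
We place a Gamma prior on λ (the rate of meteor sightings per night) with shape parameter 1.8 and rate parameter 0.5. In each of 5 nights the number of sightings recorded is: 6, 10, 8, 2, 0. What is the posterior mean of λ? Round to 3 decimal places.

Posterior mean ≈ 5.055

Total count ∑xᵢ = 26 over n = 5 nights.
Gamma is conjugate to the Poisson likelihood: posterior is Gamma(shape = 1.8+26 = 27.8, rate = 0.5+5 = 5.5).
Posterior mean = shape/rate = 27.8/5.5 = 5.055.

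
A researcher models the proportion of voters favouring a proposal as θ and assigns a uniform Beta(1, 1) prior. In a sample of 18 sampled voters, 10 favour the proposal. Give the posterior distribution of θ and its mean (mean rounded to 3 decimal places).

Posterior: Beta(11, 9); mean ≈ 0.550

Observing 10 successes and 8 failures updates Beta(1, 1) by adding the success and failure counts to the two shape parameters: α = 1+10 = 11, β = 1+8 = 9.
E[θ | data] = 11/(11+9) = 0.550.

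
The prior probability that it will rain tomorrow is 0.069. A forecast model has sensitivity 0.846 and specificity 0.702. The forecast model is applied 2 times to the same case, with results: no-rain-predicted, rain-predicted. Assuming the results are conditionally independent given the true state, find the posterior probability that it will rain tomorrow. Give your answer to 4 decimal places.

Let H be the event that it will rain tomorrow; start with P(H) = 0.069. P('rain-predicted'|H) = 0.846, P('rain-predicted'|¬H) = 0.298.
Update on result 1 ('no-rain-predicted'): P(H) ← 0.154·0.0690 / (0.154·0.0690 + 0.702·0.9310) = 0.010626/0.66419 = 0.0160.
Update on result 2 ('rain-predicted'): P(H) ← 0.846·0.0160 / (0.846·0.0160 + 0.298·0.9840) = 0.013535/0.30677 = 0.0441.

Posterior P(H) ≈ 0.0441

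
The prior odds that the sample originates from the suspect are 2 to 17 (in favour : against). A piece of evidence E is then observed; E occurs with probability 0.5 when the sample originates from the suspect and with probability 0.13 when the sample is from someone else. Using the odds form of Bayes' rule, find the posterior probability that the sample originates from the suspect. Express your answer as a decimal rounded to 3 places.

Posterior probability ≈ 0.312

Prior odds = 2/17 = 0.11765. In log-odds, ln(0.11765) = -2.1401.
Add log likelihood ratio: ln(3.8462) = 1.3471.
Posterior log-odds = -0.79299, so posterior odds = exp(-0.79299) = 0.45249. Converting, P(H|E) = 0.45249/1.4525 = 0.312.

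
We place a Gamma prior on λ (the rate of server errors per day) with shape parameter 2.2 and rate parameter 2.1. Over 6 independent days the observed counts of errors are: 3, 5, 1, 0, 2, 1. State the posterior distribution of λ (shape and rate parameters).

Total count ∑xᵢ = 12 over n = 6 days.
Gamma is conjugate to the Poisson likelihood: posterior is Gamma(shape = 2.2+12 = 14.2, rate = 2.1+6 = 8.1).

Posterior: Gamma(shape=14.2, rate=8.1)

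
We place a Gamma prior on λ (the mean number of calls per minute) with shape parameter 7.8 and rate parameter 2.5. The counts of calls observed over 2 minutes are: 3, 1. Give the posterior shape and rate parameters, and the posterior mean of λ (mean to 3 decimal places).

Posterior: Gamma(shape=11.8, rate=4.5); mean ≈ 2.622

The Poisson likelihood adds the total count to the shape and the number of exposure periods to the rate. Here ∑xᵢ = 4 and n = 2, so shape 7.8→11.8 and rate 2.5→4.5.
E[λ | data] = 11.8/4.5 = 2.622.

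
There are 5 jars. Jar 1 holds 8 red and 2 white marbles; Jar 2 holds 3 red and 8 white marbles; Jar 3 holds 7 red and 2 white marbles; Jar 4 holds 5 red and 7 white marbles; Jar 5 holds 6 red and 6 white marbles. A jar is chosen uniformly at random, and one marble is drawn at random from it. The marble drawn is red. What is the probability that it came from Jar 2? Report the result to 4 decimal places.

Posterior probability ≈ 0.0986

Tabulate prior·likelihood by source: [1] prior 0.2, lik 0.8, product 0.1600; [2] prior 0.2, lik 0.2727, product 0.05455; [3] prior 0.2, lik 0.7778, product 0.1556; [4] prior 0.2, lik 0.4167, product 0.08333; [5] prior 0.2, lik 0.5, product 0.1000.
Normalizing constant = 0.55343; the posterior for Jar 2 is its product over the sum, 0.05455/0.55343 = 0.0986.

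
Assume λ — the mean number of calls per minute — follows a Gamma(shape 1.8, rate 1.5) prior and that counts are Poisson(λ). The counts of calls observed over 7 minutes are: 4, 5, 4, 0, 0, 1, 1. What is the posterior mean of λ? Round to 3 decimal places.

The Poisson likelihood adds the total count to the shape and the number of exposure periods to the rate. Here ∑xᵢ = 15 and n = 7, so shape 1.8→16.8 and rate 1.5→8.5.
Posterior mean = shape/rate = 16.8/8.5 = 1.976.

Posterior mean ≈ 1.976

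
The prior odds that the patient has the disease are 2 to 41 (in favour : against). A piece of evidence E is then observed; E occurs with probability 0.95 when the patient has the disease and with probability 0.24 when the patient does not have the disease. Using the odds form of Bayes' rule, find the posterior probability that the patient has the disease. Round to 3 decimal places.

Posterior probability ≈ 0.162

Prior odds = 2/41 = 0.048780. In log-odds, ln(0.048780) = -3.0204.
Add log likelihood ratio: ln(3.9583) = 1.3758.
Posterior log-odds = -1.6446, so posterior odds = exp(-1.6446) = 0.19309. Converting, P(H|E) = 0.19309/1.1931 = 0.162.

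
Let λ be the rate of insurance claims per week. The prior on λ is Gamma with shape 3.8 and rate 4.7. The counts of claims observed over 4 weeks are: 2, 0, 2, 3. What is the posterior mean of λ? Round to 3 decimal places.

Posterior mean ≈ 1.241

The Poisson likelihood adds the total count to the shape and the number of exposure periods to the rate. Here ∑xᵢ = 7 and n = 4, so shape 3.8→10.8 and rate 4.7→8.7.
Posterior mean = shape/rate = 10.8/8.7 = 1.241.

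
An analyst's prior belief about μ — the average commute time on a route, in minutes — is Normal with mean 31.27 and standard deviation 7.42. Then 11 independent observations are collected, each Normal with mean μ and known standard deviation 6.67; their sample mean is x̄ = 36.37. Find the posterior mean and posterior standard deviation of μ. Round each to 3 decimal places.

Prior precision 1/τ₀² = 1/7.42² = 0.0181632; data precision n/σ² = 11/6.67² = 0.247253.
Posterior precision = 0.0181632 + 0.247253 = 0.265416, giving posterior SD = 1/√0.265416 = 1.941.
Posterior mean = (0.0181632·31.27 + 0.247253·36.37) / 0.265416 = 36.021.

Posterior mean ≈ 36.021; posterior SD ≈ 1.941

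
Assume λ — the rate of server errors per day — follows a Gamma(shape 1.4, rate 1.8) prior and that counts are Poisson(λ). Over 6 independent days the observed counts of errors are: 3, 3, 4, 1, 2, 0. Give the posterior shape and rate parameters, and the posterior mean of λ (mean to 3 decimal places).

Posterior: Gamma(shape=14.4, rate=7.8); mean ≈ 1.846

The Poisson likelihood adds the total count to the shape and the number of exposure periods to the rate. Here ∑xᵢ = 13 and n = 6, so shape 1.4→14.4 and rate 1.8→7.8.
Posterior mean = shape/rate = 14.4/7.8 = 1.846.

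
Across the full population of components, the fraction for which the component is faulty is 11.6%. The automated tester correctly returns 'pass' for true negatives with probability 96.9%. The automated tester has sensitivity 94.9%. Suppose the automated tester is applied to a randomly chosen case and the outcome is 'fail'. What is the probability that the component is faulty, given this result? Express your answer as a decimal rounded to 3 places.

Let H be the event that the component is faulty. P(H) = 0.116, so P(¬H) = 0.884. With E the 'fail' result, P(E|H) = 0.949 and P(E|¬H) = 0.031.
P(E) = 0.949·0.116 + 0.031·0.884 = 0.11008 + 0.027404 = 0.13749.
By Bayes' theorem, P(H|E) = 0.11008 / 0.13749 = 0.801.

P(H | E) ≈ 0.801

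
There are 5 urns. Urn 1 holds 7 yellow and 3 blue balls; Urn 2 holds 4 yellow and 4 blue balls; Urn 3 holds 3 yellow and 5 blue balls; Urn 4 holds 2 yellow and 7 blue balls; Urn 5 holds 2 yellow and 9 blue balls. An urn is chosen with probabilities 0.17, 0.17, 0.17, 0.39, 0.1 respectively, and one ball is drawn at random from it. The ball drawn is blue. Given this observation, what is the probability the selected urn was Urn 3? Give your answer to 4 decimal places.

Posterior probability ≈ 0.1693

Tabulate prior·likelihood by source: [1] prior 0.17, lik 0.3, product 0.05100; [2] prior 0.17, lik 0.5, product 0.08500; [3] prior 0.17, lik 0.625, product 0.1063; [4] prior 0.39, lik 0.7778, product 0.3033; [5] prior 0.1, lik 0.8182, product 0.08182.
Normalizing constant = 0.62740; the posterior for Urn 3 is its product over the sum, 0.1063/0.62740 = 0.1693.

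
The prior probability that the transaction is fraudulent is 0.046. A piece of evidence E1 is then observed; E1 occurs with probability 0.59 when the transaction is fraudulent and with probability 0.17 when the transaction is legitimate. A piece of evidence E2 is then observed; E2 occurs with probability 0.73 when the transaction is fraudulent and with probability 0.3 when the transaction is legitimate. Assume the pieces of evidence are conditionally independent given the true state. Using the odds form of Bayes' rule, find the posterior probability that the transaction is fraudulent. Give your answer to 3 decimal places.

Prior odds = 0.046/(1−0.046) = 0.048218. In log-odds, ln(0.048218) = -3.0320.
Add log likelihood ratios: ln(3.4706) + ln(2.4333) = 2.1336.
Posterior log-odds = -0.89844, so posterior odds = exp(-0.89844) = 0.40721. Converting, P(H|E) = 0.40721/1.4072 = 0.289.

Posterior probability ≈ 0.289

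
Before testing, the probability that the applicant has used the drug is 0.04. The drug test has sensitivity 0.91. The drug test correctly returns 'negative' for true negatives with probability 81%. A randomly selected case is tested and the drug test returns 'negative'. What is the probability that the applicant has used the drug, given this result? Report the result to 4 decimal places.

P(H | E) ≈ 0.0046

Write H for 'the applicant has used the drug'. Prior odds H:¬H = 0.04/0.96 = 0.041667. For the 'negative' outcome, the likelihood ratio is 0.09/0.81 = 0.11111.
Posterior odds = 0.041667 × 0.11111 = 0.0046296, so P(H|E) = 0.0046296/(1+0.0046296) = 0.0046.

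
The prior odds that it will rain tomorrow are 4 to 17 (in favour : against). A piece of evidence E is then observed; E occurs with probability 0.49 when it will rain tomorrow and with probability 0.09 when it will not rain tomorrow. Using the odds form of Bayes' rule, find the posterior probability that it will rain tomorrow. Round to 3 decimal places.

Posterior probability ≈ 0.562

Prior odds = 4/17 = 0.23529.
Likelihood ratio for E = 0.49/0.09 = 5.4444.
Posterior odds = prior odds × LR = 1.2810.
Posterior probability = odds/(1+odds) = 1.2810/2.2810 = 0.562.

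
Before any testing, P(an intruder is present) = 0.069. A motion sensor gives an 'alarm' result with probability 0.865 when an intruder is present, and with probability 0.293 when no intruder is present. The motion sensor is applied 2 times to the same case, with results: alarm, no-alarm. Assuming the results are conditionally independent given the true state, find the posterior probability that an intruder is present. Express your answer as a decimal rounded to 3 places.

Let H be the event that an intruder is present; start with P(H) = 0.069. P('alarm'|H) = 0.865, P('alarm'|¬H) = 0.293.
Update on result 1 ('alarm'): P(H) ← 0.865·0.0690 / (0.865·0.0690 + 0.293·0.9310) = 0.059685/0.33247 = 0.1795.
Update on result 2 ('no-alarm'): P(H) ← 0.135·0.1795 / (0.135·0.1795 + 0.707·0.8205) = 0.024235/0.60431 = 0.0401.

Posterior P(H) ≈ 0.040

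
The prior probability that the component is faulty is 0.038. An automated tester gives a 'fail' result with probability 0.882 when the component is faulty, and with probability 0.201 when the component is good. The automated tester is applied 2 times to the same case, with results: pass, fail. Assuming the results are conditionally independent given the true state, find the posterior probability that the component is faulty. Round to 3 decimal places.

With H the event that the component is faulty, the joint likelihood of the observed sequence is P(data|H) = 0.118·0.882 = 0.10408 and P(data|¬H) = 0.799·0.201 = 0.16060.
Bayes: P(H|data) = 0.038·0.10408 / (0.038·0.10408 + 0.962·0.16060) = 0.0039549/0.15845 = 0.0250.

Posterior P(H) ≈ 0.025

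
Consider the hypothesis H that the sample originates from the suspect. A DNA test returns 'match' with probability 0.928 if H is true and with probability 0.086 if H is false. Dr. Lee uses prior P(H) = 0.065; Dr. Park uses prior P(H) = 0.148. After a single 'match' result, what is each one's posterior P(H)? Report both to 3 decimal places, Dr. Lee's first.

The likelihood ratio for a 'match' result is 0.928/0.086 = 10.791.
Dr. Lee: prior odds 0.065/0.935 = 0.069519; posterior odds 0.75016; posterior probability 0.429.
Dr. Park: prior odds 0.148/0.852 = 0.17371; posterior odds 1.8744; posterior probability 0.652.

Dr. Lee: 0.429; Dr. Park: 0.652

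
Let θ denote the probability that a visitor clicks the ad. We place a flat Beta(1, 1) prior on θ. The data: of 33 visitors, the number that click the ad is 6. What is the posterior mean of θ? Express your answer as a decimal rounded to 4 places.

The binomial likelihood is conjugate to the Beta prior: with 6 successes and 27 failures, the posterior is Beta(1+6, 1+27) = Beta(7, 28).
E[θ | data] = 7/(7+28) = 0.2000.

Posterior mean ≈ 0.2000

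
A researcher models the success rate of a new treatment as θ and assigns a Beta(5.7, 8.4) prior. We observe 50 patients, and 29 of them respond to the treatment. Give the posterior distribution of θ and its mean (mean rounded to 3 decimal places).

Observing 29 successes and 21 failures updates Beta(5.7, 8.4) by adding the success and failure counts to the two shape parameters: α = 5.7+29 = 34.7, β = 8.4+21 = 29.4.
E[θ | data] = 34.7/(34.7+29.4) = 0.541.

Posterior: Beta(34.7, 29.4); mean ≈ 0.541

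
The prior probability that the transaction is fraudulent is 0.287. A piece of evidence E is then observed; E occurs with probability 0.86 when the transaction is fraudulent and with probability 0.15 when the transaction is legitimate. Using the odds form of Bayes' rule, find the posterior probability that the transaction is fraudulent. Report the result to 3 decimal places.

Posterior probability ≈ 0.698

Prior odds = 0.287/(1−0.287) = 0.40252. In log-odds, ln(0.40252) = -0.91000.
Add log likelihood ratio: ln(5.7333) = 1.7463.
Posterior log-odds = 0.83630, so posterior odds = exp(0.83630) = 2.3078. Converting, P(H|E) = 2.3078/3.3078 = 0.698.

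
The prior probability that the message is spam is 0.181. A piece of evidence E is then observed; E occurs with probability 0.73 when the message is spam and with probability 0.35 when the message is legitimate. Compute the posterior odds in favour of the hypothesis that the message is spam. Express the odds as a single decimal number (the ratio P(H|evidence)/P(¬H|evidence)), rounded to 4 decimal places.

Prior odds = 0.181/(1−0.181) = 0.22100.
Likelihood ratio for E = 0.73/0.35 = 2.0857.
Posterior odds = prior odds × LR = 0.46095.

Posterior odds ≈ 0.4609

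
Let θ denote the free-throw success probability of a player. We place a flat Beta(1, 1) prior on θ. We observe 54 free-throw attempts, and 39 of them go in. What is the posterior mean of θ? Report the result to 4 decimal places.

The binomial likelihood is conjugate to the Beta prior: with 39 successes and 15 failures, the posterior is Beta(1+39, 1+15) = Beta(40, 16).
Posterior mean = α/(α+β) = 40/56 = 0.7143.

Posterior mean ≈ 0.7143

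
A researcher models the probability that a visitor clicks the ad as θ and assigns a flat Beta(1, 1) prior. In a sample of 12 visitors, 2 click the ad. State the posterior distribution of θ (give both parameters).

Posterior: Beta(3, 11)

Observing 2 successes and 10 failures updates Beta(1, 1) by adding the success and failure counts to the two shape parameters: α = 1+2 = 3, β = 1+10 = 11.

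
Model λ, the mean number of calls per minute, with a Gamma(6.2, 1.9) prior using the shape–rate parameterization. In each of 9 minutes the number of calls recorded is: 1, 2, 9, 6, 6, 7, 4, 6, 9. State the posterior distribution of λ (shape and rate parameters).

Total count ∑xᵢ = 50 over n = 9 minutes.
Gamma is conjugate to the Poisson likelihood: posterior is Gamma(shape = 6.2+50 = 56.2, rate = 1.9+9 = 10.9).

Posterior: Gamma(shape=56.2, rate=10.9)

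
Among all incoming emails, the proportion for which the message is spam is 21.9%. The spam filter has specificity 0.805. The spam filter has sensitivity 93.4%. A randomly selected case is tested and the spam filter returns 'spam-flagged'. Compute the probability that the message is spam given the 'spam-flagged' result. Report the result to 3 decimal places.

P(H | E) ≈ 0.573

Let H be the event that the message is spam. P(H) = 0.219, so P(¬H) = 0.781. With E the 'spam-flagged' result, P(E|H) = 0.934 and P(E|¬H) = 0.195.
P(E) = 0.934·0.219 + 0.195·0.781 = 0.20455 + 0.15230 = 0.35684.
By Bayes' theorem, P(H|E) = 0.20455 / 0.35684 = 0.573.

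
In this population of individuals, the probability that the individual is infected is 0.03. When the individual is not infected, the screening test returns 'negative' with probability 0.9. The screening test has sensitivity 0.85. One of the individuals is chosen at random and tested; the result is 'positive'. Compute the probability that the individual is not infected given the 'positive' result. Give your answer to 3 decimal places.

P(¬H | E) ≈ 0.792

Write H for 'the individual is infected'. Prior odds H:¬H = 0.03/0.97 = 0.030928. For the 'positive' outcome, the likelihood ratio is 0.85/0.1 = 8.5000.
Posterior odds = 0.030928 × 8.5000 = 0.26289, so P(H|E) = 0.26289/(1+0.26289) = 0.208. Then P(¬H|E) = 1 − 0.208 = 0.792.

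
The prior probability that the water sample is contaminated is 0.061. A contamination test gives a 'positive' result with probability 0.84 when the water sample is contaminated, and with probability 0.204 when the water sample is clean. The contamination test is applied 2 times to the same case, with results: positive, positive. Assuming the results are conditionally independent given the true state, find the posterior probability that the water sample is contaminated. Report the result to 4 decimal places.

With H the event that the water sample is contaminated, the joint likelihood of the observed sequence is P(data|H) = 0.84·0.84 = 0.70560 and P(data|¬H) = 0.204·0.204 = 0.041616.
Bayes: P(H|data) = 0.061·0.70560 / (0.061·0.70560 + 0.939·0.041616) = 0.043042/0.082119 = 0.5241.

Posterior P(H) ≈ 0.5241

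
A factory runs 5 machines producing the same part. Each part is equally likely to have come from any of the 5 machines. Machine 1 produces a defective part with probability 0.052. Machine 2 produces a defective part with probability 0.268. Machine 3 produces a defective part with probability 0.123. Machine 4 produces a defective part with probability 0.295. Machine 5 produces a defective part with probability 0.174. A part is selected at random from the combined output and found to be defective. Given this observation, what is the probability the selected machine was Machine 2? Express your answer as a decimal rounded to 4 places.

Posterior probability ≈ 0.2939

P(defective|M1) = 0.052; P(defective|M2) = 0.268; P(defective|M3) = 0.123; P(defective|M4) = 0.295; P(defective|M5) = 0.174.
Prior × likelihood for each source: 0.2·0.052=0.01040, 0.2·0.268=0.05360, 0.2·0.123=0.02460, 0.2·0.295=0.05900, 0.2·0.174=0.03480. Summing gives P(defective) = 0.18240.
P(Machine 2 | defective) = 0.05360 / 0.18240 = 0.2939.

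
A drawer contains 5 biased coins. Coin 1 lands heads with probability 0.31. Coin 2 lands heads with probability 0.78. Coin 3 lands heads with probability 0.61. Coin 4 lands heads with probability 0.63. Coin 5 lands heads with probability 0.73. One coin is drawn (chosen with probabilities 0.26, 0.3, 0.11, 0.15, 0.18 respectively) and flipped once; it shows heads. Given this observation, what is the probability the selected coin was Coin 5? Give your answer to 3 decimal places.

Posterior probability ≈ 0.216

Tabulate prior·likelihood by source: [1] prior 0.26, lik 0.31, product 0.08060; [2] prior 0.3, lik 0.78, product 0.2340; [3] prior 0.11, lik 0.61, product 0.06710; [4] prior 0.15, lik 0.63, product 0.09450; [5] prior 0.18, lik 0.73, product 0.1314.
Normalizing constant = 0.60760; the posterior for Coin 5 is its product over the sum, 0.1314/0.60760 = 0.216.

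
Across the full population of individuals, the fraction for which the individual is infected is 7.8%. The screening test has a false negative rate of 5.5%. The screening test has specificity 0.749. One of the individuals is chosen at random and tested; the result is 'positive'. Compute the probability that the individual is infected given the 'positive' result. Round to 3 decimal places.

Write H for 'the individual is infected'. Prior odds H:¬H = 0.078/0.922 = 0.084599. For the 'positive' outcome, the likelihood ratio is 0.945/0.251 = 3.7649.
Posterior odds = 0.084599 × 3.7649 = 0.31851, so P(H|E) = 0.31851/(1+0.31851) = 0.242.

P(H | E) ≈ 0.242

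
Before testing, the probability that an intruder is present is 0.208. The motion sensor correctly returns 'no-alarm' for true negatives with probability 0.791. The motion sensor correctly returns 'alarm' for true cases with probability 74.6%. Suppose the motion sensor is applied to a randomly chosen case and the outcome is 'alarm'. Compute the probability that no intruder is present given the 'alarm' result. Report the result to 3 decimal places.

P(¬H | E) ≈ 0.516

Let H be the event that an intruder is present. P(H) = 0.208, so P(¬H) = 0.792. With E the 'alarm' result, P(E|H) = 0.746 and P(E|¬H) = 0.209.
P(E) = 0.746·0.208 + 0.209·0.792 = 0.15517 + 0.16553 = 0.32070.
By Bayes' theorem, P(H|E) = 0.15517 / 0.32070 = 0.484. Hence P(¬H|E) = 1 − 0.484 = 0.516.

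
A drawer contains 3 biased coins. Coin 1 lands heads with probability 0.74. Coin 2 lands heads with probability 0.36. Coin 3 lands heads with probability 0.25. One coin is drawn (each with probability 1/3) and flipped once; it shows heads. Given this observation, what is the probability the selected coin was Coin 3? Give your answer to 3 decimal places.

Tabulate prior·likelihood by source: [1] prior 0.333333, lik 0.74, product 0.2467; [2] prior 0.333333, lik 0.36, product 0.1200; [3] prior 0.333333, lik 0.25, product 0.08333.
Normalizing constant = 0.45000; the posterior for Coin 3 is its product over the sum, 0.08333/0.45000 = 0.185.

Posterior probability ≈ 0.185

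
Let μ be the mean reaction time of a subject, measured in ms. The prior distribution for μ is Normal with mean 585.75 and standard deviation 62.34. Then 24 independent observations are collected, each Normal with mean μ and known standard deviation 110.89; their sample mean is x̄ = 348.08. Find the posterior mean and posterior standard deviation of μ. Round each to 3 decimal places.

With known σ, the Normal prior is conjugate. Weight on the data is w = (n/σ²)/(n/σ² + 1/τ₀²) = 0.00195176/(0.00195176+0.00025732) = 0.88352.
Posterior mean = w·x̄ + (1−w)·μ₀ = 0.88352·348.08 + 0.11648·585.75 = 375.764. Posterior variance = 1/(0.00195176+0.00025732) = 452.678, so SD = 21.276.

Posterior mean ≈ 375.764; posterior SD ≈ 21.276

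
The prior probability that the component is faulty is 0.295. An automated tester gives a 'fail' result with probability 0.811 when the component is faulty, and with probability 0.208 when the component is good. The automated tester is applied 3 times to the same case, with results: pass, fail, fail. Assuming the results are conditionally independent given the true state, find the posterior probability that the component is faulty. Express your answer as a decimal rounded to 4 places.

Posterior P(H) ≈ 0.6029

Let H be the event that the component is faulty; start with P(H) = 0.295. P('fail'|H) = 0.811, P('fail'|¬H) = 0.208.
Update on result 1 ('pass'): P(H) ← 0.189·0.2950 / (0.189·0.2950 + 0.792·0.7050) = 0.055755/0.61412 = 0.0908.
Update on result 2 ('fail'): P(H) ← 0.811·0.0908 / (0.811·0.0908 + 0.208·0.9092) = 0.073630/0.26275 = 0.2802.
Update on result 3 ('fail'): P(H) ← 0.811·0.2802 / (0.811·0.2802 + 0.208·0.7198) = 0.22727/0.37698 = 0.6029.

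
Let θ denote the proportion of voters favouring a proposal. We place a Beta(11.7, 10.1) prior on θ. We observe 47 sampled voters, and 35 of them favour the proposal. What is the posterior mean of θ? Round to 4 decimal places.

Posterior mean ≈ 0.6788

The binomial likelihood is conjugate to the Beta prior: with 35 successes and 12 failures, the posterior is Beta(11.7+35, 10.1+12) = Beta(46.7, 22.1).
E[θ | data] = 46.7/(46.7+22.1) = 0.6788.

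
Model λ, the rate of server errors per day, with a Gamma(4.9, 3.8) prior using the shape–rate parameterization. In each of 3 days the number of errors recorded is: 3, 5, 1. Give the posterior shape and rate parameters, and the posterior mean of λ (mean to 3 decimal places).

Total count ∑xᵢ = 9 over n = 3 days.
Gamma is conjugate to the Poisson likelihood: posterior is Gamma(shape = 4.9+9 = 13.9, rate = 3.8+3 = 6.8).
Posterior mean = shape/rate = 13.9/6.8 = 2.044.

Posterior: Gamma(shape=13.9, rate=6.8); mean ≈ 2.044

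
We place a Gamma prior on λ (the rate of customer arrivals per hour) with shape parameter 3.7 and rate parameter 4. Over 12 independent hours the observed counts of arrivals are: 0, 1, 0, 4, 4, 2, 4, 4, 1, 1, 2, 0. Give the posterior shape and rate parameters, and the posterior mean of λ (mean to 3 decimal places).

Posterior: Gamma(shape=26.7, rate=16); mean ≈ 1.669

The Poisson likelihood adds the total count to the shape and the number of exposure periods to the rate. Here ∑xᵢ = 23 and n = 12, so shape 3.7→26.7 and rate 4→16.
Posterior mean = shape/rate = 26.7/16 = 1.669.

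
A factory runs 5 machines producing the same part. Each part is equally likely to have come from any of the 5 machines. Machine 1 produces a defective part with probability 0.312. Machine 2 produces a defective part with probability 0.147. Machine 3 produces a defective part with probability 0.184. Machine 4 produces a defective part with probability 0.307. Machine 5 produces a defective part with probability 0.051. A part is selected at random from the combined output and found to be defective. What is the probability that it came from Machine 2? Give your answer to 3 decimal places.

P(defective|M1) = 0.312; P(defective|M2) = 0.147; P(defective|M3) = 0.184; P(defective|M4) = 0.307; P(defective|M5) = 0.051.
Prior × likelihood for each source: 0.2·0.312=0.06240, 0.2·0.147=0.02940, 0.2·0.184=0.03680, 0.2·0.307=0.06140, 0.2·0.051=0.01020. Summing gives P(defective) = 0.20020.
P(Machine 2 | defective) = 0.02940 / 0.20020 = 0.147.

Posterior probability ≈ 0.147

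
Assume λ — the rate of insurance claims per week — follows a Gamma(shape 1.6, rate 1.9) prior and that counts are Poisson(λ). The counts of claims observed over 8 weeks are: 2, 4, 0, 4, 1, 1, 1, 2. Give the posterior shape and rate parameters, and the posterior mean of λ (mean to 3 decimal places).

The Poisson likelihood adds the total count to the shape and the number of exposure periods to the rate. Here ∑xᵢ = 15 and n = 8, so shape 1.6→16.6 and rate 1.9→9.9.
Posterior mean = shape/rate = 16.6/9.9 = 1.677.

Posterior: Gamma(shape=16.6, rate=9.9); mean ≈ 1.677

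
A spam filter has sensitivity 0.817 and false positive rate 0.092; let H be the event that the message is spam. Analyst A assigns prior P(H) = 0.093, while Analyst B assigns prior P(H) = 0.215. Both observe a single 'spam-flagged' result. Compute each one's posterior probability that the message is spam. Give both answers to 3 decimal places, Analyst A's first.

P('+'|H) = 0.817, P('+'|¬H) = 0.092.
Analyst A: numerator 0.817·0.093 = 0.075981; evidence = 0.075981+0.092·0.907 = 0.15942; posterior = 0.477.
Analyst B: numerator 0.817·0.215 = 0.17565; evidence = 0.17565+0.092·0.785 = 0.24787; posterior = 0.709.

Analyst A: 0.477; Analyst B: 0.709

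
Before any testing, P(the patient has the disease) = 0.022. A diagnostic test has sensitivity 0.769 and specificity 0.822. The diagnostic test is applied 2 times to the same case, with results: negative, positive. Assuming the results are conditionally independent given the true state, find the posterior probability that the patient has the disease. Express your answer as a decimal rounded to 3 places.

Posterior P(H) ≈ 0.027

Let H be the event that the patient has the disease; start with P(H) = 0.022. P('positive'|H) = 0.769, P('positive'|¬H) = 0.178.
Update on result 1 ('negative'): P(H) ← 0.231·0.0220 / (0.231·0.0220 + 0.822·0.9780) = 0.0050820/0.80900 = 0.0063.
Update on result 2 ('positive'): P(H) ← 0.769·0.0063 / (0.769·0.0063 + 0.178·0.9937) = 0.0048307/0.18171 = 0.0266.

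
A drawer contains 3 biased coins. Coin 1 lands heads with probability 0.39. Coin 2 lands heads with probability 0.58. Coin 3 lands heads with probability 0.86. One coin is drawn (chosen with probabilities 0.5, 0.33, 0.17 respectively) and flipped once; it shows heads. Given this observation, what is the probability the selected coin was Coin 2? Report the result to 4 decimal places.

P(heads|C1) = 0.39; P(heads|C2) = 0.58; P(heads|C3) = 0.86.
Prior × likelihood for each source: 0.5·0.39=0.1950, 0.33·0.58=0.1914, 0.17·0.86=0.1462. Summing gives P(heads) = 0.53260.
P(Coin 2 | heads) = 0.1914 / 0.53260 = 0.3594.

Posterior probability ≈ 0.3594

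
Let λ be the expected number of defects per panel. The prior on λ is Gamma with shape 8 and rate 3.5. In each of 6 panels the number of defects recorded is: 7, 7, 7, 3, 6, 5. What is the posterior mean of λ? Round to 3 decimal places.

Posterior mean ≈ 4.526

The Poisson likelihood adds the total count to the shape and the number of exposure periods to the rate. Here ∑xᵢ = 35 and n = 6, so shape 8→43 and rate 3.5→9.5.
Posterior mean = shape/rate = 43/9.5 = 4.526.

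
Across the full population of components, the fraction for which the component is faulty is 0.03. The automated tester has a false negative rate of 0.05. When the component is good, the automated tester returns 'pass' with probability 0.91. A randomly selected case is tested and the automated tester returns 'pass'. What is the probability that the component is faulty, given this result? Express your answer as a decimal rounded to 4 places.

P(H | E) ≈ 0.0017

Write H for 'the component is faulty'. Prior odds H:¬H = 0.03/0.97 = 0.030928. For the 'pass' outcome, the likelihood ratio is 0.05/0.91 = 0.054945.
Posterior odds = 0.030928 × 0.054945 = 0.0016993, so P(H|E) = 0.0016993/(1+0.0016993) = 0.0017.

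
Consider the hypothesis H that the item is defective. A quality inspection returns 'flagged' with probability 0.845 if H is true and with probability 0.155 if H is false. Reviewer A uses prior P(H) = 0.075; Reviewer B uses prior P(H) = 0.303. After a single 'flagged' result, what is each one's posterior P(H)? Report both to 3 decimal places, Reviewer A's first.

Reviewer A: 0.307; Reviewer B: 0.703

The likelihood ratio for a 'flagged' result is 0.845/0.155 = 5.4516.
Reviewer A: prior odds 0.075/0.925 = 0.081081; posterior odds 0.44202; posterior probability 0.307.
Reviewer B: prior odds 0.303/0.697 = 0.43472; posterior odds 2.3699; posterior probability 0.703.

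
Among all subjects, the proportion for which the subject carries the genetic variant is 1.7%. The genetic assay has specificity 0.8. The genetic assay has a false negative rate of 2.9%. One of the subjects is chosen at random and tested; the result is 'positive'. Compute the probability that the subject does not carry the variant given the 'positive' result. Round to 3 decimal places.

P(¬H | E) ≈ 0.923

Write H for 'the subject carries the genetic variant'. Prior odds H:¬H = 0.017/0.983 = 0.017294. For the 'positive' outcome, the likelihood ratio is 0.971/0.2 = 4.8550.
Posterior odds = 0.017294 × 4.8550 = 0.083962, so P(H|E) = 0.083962/(1+0.083962) = 0.077. Then P(¬H|E) = 1 − 0.077 = 0.923.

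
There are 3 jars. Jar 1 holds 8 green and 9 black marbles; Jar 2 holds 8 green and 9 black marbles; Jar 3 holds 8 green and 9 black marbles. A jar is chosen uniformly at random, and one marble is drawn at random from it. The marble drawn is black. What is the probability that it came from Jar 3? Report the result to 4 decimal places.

Posterior probability ≈ 0.3333

Tabulate prior·likelihood by source: [1] prior 0.333333, lik 0.5294, product 0.1765; [2] prior 0.333333, lik 0.5294, product 0.1765; [3] prior 0.333333, lik 0.5294, product 0.1765.
Normalizing constant = 0.52941; the posterior for Jar 3 is its product over the sum, 0.1765/0.52941 = 0.3333.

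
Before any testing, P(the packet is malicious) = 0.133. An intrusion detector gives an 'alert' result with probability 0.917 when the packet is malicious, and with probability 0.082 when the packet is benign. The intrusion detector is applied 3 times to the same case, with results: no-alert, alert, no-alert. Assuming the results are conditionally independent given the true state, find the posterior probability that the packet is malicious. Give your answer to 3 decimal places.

Posterior P(H) ≈ 0.014

Let H be the event that the packet is malicious; start with P(H) = 0.133. P('alert'|H) = 0.917, P('alert'|¬H) = 0.082.
Update on result 1 ('no-alert'): P(H) ← 0.083·0.1330 / (0.083·0.1330 + 0.918·0.8670) = 0.011039/0.80695 = 0.0137.
Update on result 2 ('alert'): P(H) ← 0.917·0.0137 / (0.917·0.0137 + 0.082·0.9863) = 0.012545/0.093423 = 0.1343.
Update on result 3 ('no-alert'): P(H) ← 0.083·0.1343 / (0.083·0.1343 + 0.918·0.8657) = 0.011145/0.80588 = 0.0138.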